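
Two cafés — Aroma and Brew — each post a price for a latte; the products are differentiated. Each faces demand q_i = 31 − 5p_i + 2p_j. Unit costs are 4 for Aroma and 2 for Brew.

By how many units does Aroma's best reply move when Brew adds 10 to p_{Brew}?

2

Aroma's profit: π = (p_{Aroma} − 4)(31 − 5p_{Aroma} + 2p_{Brew}).
∂π/∂p_{Aroma} = 51 − 10p_{Aroma} + 2p_{Brew} = 0 ⇒ p_{Aroma} = 5.1 + 0.2p_{Brew}.
The reaction-function slope is 0.2, so a 10-unit rise in p_{Brew} moves p_{Aroma} by 0.2 × 10 = 2. Aroma's best response rises — the actions are strategic complements.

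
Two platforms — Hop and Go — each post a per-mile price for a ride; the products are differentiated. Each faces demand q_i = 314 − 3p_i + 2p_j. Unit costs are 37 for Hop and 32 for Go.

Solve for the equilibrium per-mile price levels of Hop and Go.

105.3125, 103.4375

Hop's profit: π = (p_{Hop} − 37)(314 − 3p_{Hop} + 2p_{Go}).
∂π/∂p_{Hop} = 425 − 6p_{Hop} + 2p_{Go} = 0 ⇒ p_{Hop} = 425/6 + (1/3)p_{Go}.
Similarly p_{Go} = 205/3 + (1/3)p_{Hop}.
Substituting the second reaction function into the first: p_{Hop} = 425/6 + (1/3)(205/3 + (1/3)p_{Hop}), which gives (8/9)p_{Hop} = 1685/18 ⇒ p_{Hop} = 105.3125.
Then p_{Go} = 205/3 + (1/3)·105.3125 = 103.4375.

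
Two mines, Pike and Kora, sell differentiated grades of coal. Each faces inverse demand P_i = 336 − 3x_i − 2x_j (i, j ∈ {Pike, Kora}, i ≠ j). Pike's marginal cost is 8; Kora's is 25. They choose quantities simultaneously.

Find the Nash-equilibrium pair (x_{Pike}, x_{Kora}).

Mine Pike's profit: π = x_{Pike}(336 − 3x_{Pike} − 2x_{Kora}) − 8x_{Pike}.
∂π/∂x_{Pike} = 328 − 6x_{Pike} − 2x_{Kora} = 0 ⇒ x_{Pike} = 164/3 − (1/3)x_{Kora}.
Similarly x_{Kora} = 311/6 − (1/3)x_{Pike}.
Solving the two reaction functions simultaneously: (1 − (−1/3)(−1/3))x_{Pike} = 164/3 − (1/3)·(311/6), so (8/9)x_{Pike} = 673/18 and x_{Pike} = 42.0625.
Then x_{Kora} = 311/6 − (1/3)·42.0625 = 37.8125.

42.0625, 37.8125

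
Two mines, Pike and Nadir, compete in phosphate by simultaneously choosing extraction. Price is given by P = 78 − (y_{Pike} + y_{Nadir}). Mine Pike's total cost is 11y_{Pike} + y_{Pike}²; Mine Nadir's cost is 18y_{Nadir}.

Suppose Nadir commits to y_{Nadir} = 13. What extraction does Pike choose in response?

Mine Pike's profit: π = y_{Pike}(78 − (y_{Pike} + y_{Nadir})) − 11y_{Pike} − y_{Pike}².
∂π/∂y_{Pike} = 67 − 4y_{Pike} − y_{Nadir} = 0, so y_{Pike} = 16.75 − 0.25y_{Nadir}.
At y_{Nadir} = 13: y_{Pike} = 16.75 − 0.25·13 = 13.5.

13.5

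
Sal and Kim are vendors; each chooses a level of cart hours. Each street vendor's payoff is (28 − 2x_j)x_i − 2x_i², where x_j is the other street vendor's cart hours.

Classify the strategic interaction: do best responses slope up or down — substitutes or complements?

strategic substitutes

Sal's payoff is (28 − 2x_K)x_S − 2x_S².
∂π/∂x_S = 28 − 2x_K − 4x_S = 0, so x_S = 7 − 0.5x_K.
The best-response slope dx_S/dx_K = −0.5 < 0: the reaction function is downward-sloping, so the choices are strategic substitutes.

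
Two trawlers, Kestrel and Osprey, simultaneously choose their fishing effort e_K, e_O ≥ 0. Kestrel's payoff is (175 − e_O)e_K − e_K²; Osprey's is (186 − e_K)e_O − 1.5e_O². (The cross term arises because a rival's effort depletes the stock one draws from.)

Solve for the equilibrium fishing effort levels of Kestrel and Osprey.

Expanding Kestrel's payoff: 175e_K − e_Oe_K − e_K².
∂π/∂e_K = 175 − e_O − 2e_K = 0, so e_K = 87.5 − 0.5e_O.
Likewise for Osprey: e_O = 62 − (1/3)e_K.
Substituting the second reaction function into the first: e_K = 87.5 − 0.5(62 − (1/3)e_K), which gives (5/6)e_K = 56.5 ⇒ e_K = 67.8.
Then e_O = 62 − (1/3)·67.8 = 39.4.

67.8, 39.4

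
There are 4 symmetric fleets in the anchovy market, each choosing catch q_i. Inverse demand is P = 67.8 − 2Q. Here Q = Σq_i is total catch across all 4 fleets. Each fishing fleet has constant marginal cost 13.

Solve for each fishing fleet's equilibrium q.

A representative fishing fleet's profit is π_i = q_i(67.8 − 2Q) − 13q_i, with Q = q_i + Σ_{j≠i} q_j.
First-order condition: 54.8 − 4q_i − 2Σ_{j≠i} q_j = 0.
In a symmetric equilibrium every fishing fleet chooses the same q, so Σ_{j≠i} q_j = 3q. The condition becomes 54.8 − 10q = 0, giving q = 54.8/10 = 5.48.

5.48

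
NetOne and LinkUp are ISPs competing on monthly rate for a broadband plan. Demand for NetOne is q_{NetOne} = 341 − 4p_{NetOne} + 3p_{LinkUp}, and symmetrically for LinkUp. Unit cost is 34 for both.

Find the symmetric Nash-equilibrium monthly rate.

NetOne's profit: π = (p_{NetOne} − 34)(341 − 4p_{NetOne} + 3p_{LinkUp}).
∂π/∂p_{NetOne} = 477 − 8p_{NetOne} + 3p_{LinkUp} = 0 ⇒ p_{NetOne} = 59.625 + 0.375p_{LinkUp}.
The game is symmetric, so in equilibrium p_{LinkUp} = p_{NetOne}: the reaction function gives 0.625p_{NetOne} = 59.625, hence p_{NetOne} = 95.4.

95.4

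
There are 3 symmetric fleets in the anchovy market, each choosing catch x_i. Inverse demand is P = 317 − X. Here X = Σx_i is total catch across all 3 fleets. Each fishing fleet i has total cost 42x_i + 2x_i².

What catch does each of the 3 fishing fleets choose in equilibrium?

A representative fishing fleet's profit is π_i = x_i(317 − X) − 42x_i − 2x_i², with X = x_i + Σ_{j≠i} x_j.
First-order condition: 275 − 6x_i − Σ_{j≠i} x_j = 0.
In a symmetric equilibrium every fishing fleet chooses the same x, so Σ_{j≠i} x_j = 2x. The condition becomes 275 − 8x = 0, giving x = 275/8 = 34.375.

34.375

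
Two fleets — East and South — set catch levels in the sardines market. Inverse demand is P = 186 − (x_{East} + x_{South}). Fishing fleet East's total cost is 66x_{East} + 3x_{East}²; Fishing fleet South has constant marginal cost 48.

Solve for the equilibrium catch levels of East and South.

6.8, 65.6

Fishing fleet East's profit: π = x_{East}(186 − (x_{East} + x_{South})) − 66x_{East} − 3x_{East}².
∂π/∂x_{East} = 120 − 8x_{East} − x_{South} = 0, so x_{East} = 15 − 0.125x_{South}.
For South: ∂π/∂x_{South} = 138 − 2x_{South} − x_{East} = 0 ⇒ x_{South} = 69 − 0.5x_{East}.
Plugging x_{South} into East's best response: x_{East} = 15 − 0.125(69 − 0.5x_{East}) ⇒ 0.9375x_{East} = 6.375, so x_{East} = 6.8.
Then x_{South} = 69 − 0.5·6.8 = 65.6.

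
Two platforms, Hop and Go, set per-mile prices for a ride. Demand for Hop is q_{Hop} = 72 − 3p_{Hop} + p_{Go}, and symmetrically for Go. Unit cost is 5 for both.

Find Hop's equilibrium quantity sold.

Hop's profit: π = (p_{Hop} − 5)(72 − 3p_{Hop} + p_{Go}).
∂π/∂p_{Hop} = 87 − 6p_{Hop} + p_{Go} = 0 ⇒ p_{Hop} = 14.5 + (1/6)p_{Go}.
Setting p_{Hop} = p_{Go} in the reaction function: p_{Hop} = 14.5 + (1/6)p_{Hop}, so p_{Hop} = 14.5 / (5/6) = 17.4.
q_{Hop} = 72 − 3·17.4 + 17.4 = 37.2.

37.2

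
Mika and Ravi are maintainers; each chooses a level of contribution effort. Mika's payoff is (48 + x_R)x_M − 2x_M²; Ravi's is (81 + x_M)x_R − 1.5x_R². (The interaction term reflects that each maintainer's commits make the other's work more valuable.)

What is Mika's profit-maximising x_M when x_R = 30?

Expanding Mika's payoff: 48x_M + x_Rx_M − 2x_M².
∂π/∂x_M = 48 + x_R − 4x_M = 0, so x_M = 12 + 0.25x_R.
At x_R = 30: x_M = 12 + 0.25·30 = 19.5.

19.5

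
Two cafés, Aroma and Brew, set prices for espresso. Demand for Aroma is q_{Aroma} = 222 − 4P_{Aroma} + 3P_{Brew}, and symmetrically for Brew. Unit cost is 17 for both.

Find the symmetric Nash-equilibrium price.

Aroma's profit: π = (P_{Aroma} − 17)(222 − 4P_{Aroma} + 3P_{Brew}).
∂π/∂P_{Aroma} = 290 − 8P_{Aroma} + 3P_{Brew} = 0 ⇒ P_{Aroma} = 36.25 + 0.375P_{Brew}.
By symmetry P_{Brew} = P_{Aroma}; substituting into the reaction function, 0.625P_{Aroma} = 36.25 and P_{Aroma} = 58.

58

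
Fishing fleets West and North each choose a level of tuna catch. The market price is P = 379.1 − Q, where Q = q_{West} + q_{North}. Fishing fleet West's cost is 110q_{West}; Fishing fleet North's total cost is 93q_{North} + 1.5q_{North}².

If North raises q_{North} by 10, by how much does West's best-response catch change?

Fishing fleet West's profit: π = q_{West}(379.1 − (q_{West} + q_{North})) − 110q_{West}.
∂π/∂q_{West} = 269.1 − 2q_{West} − q_{North} = 0, so q_{West} = 134.55 − 0.5q_{North}.
The reaction-function slope is −0.5, so a 10-unit rise in q_{North} moves q_{West} by −0.5 × 10 = −5. West's best response falls — the actions are strategic substitutes.

-5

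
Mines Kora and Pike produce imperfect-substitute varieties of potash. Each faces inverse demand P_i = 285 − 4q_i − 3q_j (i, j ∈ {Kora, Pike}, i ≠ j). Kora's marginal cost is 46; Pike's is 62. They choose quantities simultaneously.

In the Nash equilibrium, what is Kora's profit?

Mine Kora's profit: π = q_{Kora}(285 − 4q_{Kora} − 3q_{Pike}) − 46q_{Kora}.
∂π/∂q_{Kora} = 239 − 8q_{Kora} − 3q_{Pike} = 0 ⇒ q_{Kora} = 29.875 − 0.375q_{Pike}.
Similarly q_{Pike} = 27.875 − 0.375q_{Kora}.
Solving the two reaction functions simultaneously: (1 − (−0.375)(−0.375))q_{Kora} = 29.875 − 0.375·27.875, so (55/64)q_{Kora} = 1243/64 and q_{Kora} = 22.6.
Then q_{Pike} = 27.875 − 0.375·22.6 = 19.4.
P_{Kora} = 285 − 4·22.6 − 3·19.4 = 136.4.
Profit = (136.4 − 46)·22.6 = 2043.04.

2043.04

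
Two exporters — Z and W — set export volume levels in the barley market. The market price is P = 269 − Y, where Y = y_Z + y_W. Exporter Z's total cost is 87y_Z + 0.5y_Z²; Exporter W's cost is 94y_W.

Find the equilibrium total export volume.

Exporter Z's profit: π = y_Z(269 − (y_Z + y_W)) − 87y_Z − 0.5y_Z².
∂π/∂y_Z = 182 − 3y_Z − y_W = 0, so y_Z = 182/3 − (1/3)y_W.
For W: ∂π/∂y_W = 175 − 2y_W − y_Z = 0 ⇒ y_W = 87.5 − 0.5y_Z.
Substituting the second reaction function into the first: y_Z = 182/3 − (1/3)(87.5 − 0.5y_Z), which gives (5/6)y_Z = 31.5 ⇒ y_Z = 37.8.
Then y_W = 87.5 − 0.5·37.8 = 68.6.
Total export volume: 37.8 + 68.6 = 106.4.

106.4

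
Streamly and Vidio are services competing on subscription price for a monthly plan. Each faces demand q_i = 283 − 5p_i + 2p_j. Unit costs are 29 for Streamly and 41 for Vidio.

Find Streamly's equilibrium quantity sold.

Streamly's profit: π = (p_{Streamly} − 29)(283 − 5p_{Streamly} + 2p_{Vidio}).
∂π/∂p_{Streamly} = 428 − 10p_{Streamly} + 2p_{Vidio} = 0 ⇒ p_{Streamly} = 42.8 + 0.2p_{Vidio}.
Similarly p_{Vidio} = 48.8 + 0.2p_{Streamly}.
Solving the two reaction functions simultaneously: (1 − (0.2)(0.2))p_{Streamly} = 42.8 + 0.2·48.8, so 0.96p_{Streamly} = 52.56 and p_{Streamly} = 54.75.
Then p_{Vidio} = 48.8 + 0.2·54.75 = 59.75.
q_{Streamly} = 283 − 5·54.75 + 2·59.75 = 128.75.

128.75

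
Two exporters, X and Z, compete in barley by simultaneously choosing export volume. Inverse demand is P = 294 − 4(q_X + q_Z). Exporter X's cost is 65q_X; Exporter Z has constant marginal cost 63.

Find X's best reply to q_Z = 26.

15.625

Exporter X's profit: π = q_X(294 − 4(q_X + q_Z)) − 65q_X.
∂π/∂q_X = 229 − 8q_X − 4q_Z = 0, so q_X = 28.625 − 0.5q_Z.
At q_Z = 26: q_X = 28.625 − 0.5·26 = 15.625.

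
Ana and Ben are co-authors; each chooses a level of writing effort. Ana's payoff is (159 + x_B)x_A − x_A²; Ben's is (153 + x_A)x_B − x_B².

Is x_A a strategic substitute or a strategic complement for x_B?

strategic complements

Expanding Ana's payoff: 159x_A + x_Bx_A − x_A².
∂π/∂x_A = 159 + x_B − 2x_A = 0, so x_A = 79.5 + 0.5x_B.
The best-response slope dx_A/dx_B = 0.5 > 0: the reaction function is upward-sloping, so the choices are strategic complements.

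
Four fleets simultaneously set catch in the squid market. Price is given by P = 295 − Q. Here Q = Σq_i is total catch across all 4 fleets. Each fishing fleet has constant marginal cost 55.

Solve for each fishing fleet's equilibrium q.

A representative fishing fleet's profit is π_i = q_i(295 − Q) − 55q_i, with Q = q_i + Σ_{j≠i} q_j.
First-order condition: 240 − 2q_i − Σ_{j≠i} q_j = 0.
Imposing symmetry (q_j = q for all j) turns Σ_{j≠i} q_j into 3q, so 240 = 5q and q = 48.

48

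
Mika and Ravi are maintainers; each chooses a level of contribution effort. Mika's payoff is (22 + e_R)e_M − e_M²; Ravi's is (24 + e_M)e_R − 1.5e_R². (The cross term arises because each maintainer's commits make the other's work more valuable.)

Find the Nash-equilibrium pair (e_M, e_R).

Expanding Mika's payoff: 22e_M + e_Re_M − e_M².
∂π/∂e_M = 22 + e_R − 2e_M = 0, so e_M = 11 + 0.5e_R.
Likewise for Ravi: e_R = 8 + (1/3)e_M.
Solving the two reaction functions simultaneously: (1 − (0.5)(1/3))e_M = 11 + 0.5·8, so (5/6)e_M = 15 and e_M = 18.
Then e_R = 8 + (1/3)·18 = 14.

18, 14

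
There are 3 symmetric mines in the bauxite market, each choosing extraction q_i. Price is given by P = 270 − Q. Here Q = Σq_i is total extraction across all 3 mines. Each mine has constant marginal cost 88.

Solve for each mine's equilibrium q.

45.5

A representative mine's profit is π_i = q_i(270 − Q) − 88q_i, with Q = q_i + Σ_{j≠i} q_j.
First-order condition: 182 − 2q_i − Σ_{j≠i} q_j = 0.
In a symmetric equilibrium every mine chooses the same q, so Σ_{j≠i} q_j = 2q. The condition becomes 182 − 4q = 0, giving q = 182/4 = 45.5.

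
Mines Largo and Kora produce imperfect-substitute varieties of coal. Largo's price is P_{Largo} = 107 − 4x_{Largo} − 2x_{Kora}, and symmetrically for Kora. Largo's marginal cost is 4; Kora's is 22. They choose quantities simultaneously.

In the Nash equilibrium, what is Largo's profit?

475.24

Mine Largo's profit: π = x_{Largo}(107 − 4x_{Largo} − 2x_{Kora}) − 4x_{Largo}.
∂π/∂x_{Largo} = 103 − 8x_{Largo} − 2x_{Kora} = 0 ⇒ x_{Largo} = 12.875 − 0.25x_{Kora}.
Similarly x_{Kora} = 10.625 − 0.25x_{Largo}.
Substituting the second reaction function into the first: x_{Largo} = 12.875 − 0.25(10.625 − 0.25x_{Largo}), which gives 0.9375x_{Largo} = 327/32 ⇒ x_{Largo} = 10.9.
Then x_{Kora} = 10.625 − 0.25·10.9 = 7.9.
P_{Largo} = 107 − 4·10.9 − 2·7.9 = 47.6.
Profit = (47.6 − 4)·10.9 = 475.24.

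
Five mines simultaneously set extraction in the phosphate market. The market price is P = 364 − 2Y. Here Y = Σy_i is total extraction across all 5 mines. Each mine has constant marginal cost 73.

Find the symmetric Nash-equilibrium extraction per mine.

A representative mine's profit is π_i = y_i(364 − 2Y) − 73y_i, with Y = y_i + Σ_{j≠i} y_j.
First-order condition: 291 − 4y_i − 2Σ_{j≠i} y_j = 0.
With identical mines, set every y_j = y: then 291 − 4y − 8y = 0, i.e. y = 291/12 = 24.25.

24.25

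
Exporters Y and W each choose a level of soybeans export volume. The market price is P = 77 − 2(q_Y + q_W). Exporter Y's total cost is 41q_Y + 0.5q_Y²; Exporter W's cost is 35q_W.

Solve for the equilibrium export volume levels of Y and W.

3.75, 8.625

Exporter Y's profit: π = q_Y(77 − 2(q_Y + q_W)) − 41q_Y − 0.5q_Y².
∂π/∂q_Y = 36 − 5q_Y − 2q_W = 0, so q_Y = 7.2 − 0.4q_W.
For W: ∂π/∂q_W = 42 − 4q_W − 2q_Y = 0 ⇒ q_W = 10.5 − 0.5q_Y.
Substituting the second reaction function into the first: q_Y = 7.2 − 0.4(10.5 − 0.5q_Y), which gives 0.8q_Y = 3 ⇒ q_Y = 3.75.
Then q_W = 10.5 − 0.5·3.75 = 8.625.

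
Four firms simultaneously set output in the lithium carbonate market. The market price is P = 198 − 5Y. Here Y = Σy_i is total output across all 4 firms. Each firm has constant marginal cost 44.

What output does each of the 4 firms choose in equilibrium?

6.16

A representative firm's profit is π_i = y_i(198 − 5Y) − 44y_i, with Y = y_i + Σ_{j≠i} y_j.
First-order condition: 154 − 10y_i − 5Σ_{j≠i} y_j = 0.
In a symmetric equilibrium every firm chooses the same y, so Σ_{j≠i} y_j = 3y. The condition becomes 154 − 25y = 0, giving y = 154/25 = 6.16.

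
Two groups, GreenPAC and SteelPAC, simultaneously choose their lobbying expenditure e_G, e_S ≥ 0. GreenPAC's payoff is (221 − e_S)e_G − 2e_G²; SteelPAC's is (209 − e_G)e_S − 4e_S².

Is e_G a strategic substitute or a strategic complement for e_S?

strategic substitutes

Expanding GreenPAC's payoff: 221e_G − e_Se_G − 2e_G².
∂π/∂e_G = 221 − e_S − 4e_G = 0, so e_G = 55.25 − 0.25e_S.
The best-response slope de_G/de_S = −0.25 < 0: the reaction function is downward-sloping, so the choices are strategic substitutes.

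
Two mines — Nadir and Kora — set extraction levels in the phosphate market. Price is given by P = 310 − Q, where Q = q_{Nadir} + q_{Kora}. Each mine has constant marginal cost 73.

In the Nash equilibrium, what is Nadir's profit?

Mine Nadir's profit: π = q_{Nadir}(310 − (q_{Nadir} + q_{Kora})) − 73q_{Nadir}.
∂π/∂q_{Nadir} = 237 − 2q_{Nadir} − q_{Kora} = 0, so q_{Nadir} = 118.5 − 0.5q_{Kora}.
Setting q_{Nadir} = q_{Kora} in the reaction function: q_{Nadir} = 118.5 − 0.5q_{Nadir}, so q_{Nadir} = 118.5 / 1.5 = 79.
Price P = 310 − 158 = 152.
Nadir's profit: (152 − 73)·79 = 6241.

6241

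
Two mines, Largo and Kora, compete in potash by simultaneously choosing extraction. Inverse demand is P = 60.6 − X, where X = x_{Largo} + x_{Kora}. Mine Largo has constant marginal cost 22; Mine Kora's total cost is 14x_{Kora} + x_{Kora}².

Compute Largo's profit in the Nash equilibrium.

237.16

Mine Largo's profit: π = x_{Largo}(60.6 − (x_{Largo} + x_{Kora})) − 22x_{Largo}.
∂π/∂x_{Largo} = 38.6 − 2x_{Largo} − x_{Kora} = 0, so x_{Largo} = 19.3 − 0.5x_{Kora}.
For Kora: ∂π/∂x_{Kora} = 46.6 − 4x_{Kora} − x_{Largo} = 0 ⇒ x_{Kora} = 11.65 − 0.25x_{Largo}.
Plugging x_{Kora} into Largo's best response: x_{Largo} = 19.3 − 0.5(11.65 − 0.25x_{Largo}) ⇒ 0.875x_{Largo} = 13.475, so x_{Largo} = 15.4.
Then x_{Kora} = 11.65 − 0.25·15.4 = 7.8.
Price P = 60.6 − 23.2 = 37.4.
Largo's profit: (37.4 − 22)·15.4 = 237.16.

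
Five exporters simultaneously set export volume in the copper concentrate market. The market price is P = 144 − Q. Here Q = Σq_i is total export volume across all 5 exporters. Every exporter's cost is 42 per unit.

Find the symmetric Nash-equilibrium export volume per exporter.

A representative exporter's profit is π_i = q_i(144 − Q) − 42q_i, with Q = q_i + Σ_{j≠i} q_j.
First-order condition: 102 − 2q_i − Σ_{j≠i} q_j = 0.
With identical exporters, set every q_j = q: then 102 − 2q − 4q = 0, i.e. q = 102/6 = 17.

17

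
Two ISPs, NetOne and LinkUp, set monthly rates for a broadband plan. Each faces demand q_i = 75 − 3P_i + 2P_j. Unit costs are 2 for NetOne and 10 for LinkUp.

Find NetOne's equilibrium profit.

NetOne's profit: π = (P_{NetOne} − 2)(75 − 3P_{NetOne} + 2P_{LinkUp}).
∂π/∂P_{NetOne} = 81 − 6P_{NetOne} + 2P_{LinkUp} = 0 ⇒ P_{NetOne} = 13.5 + (1/3)P_{LinkUp}.
Similarly P_{LinkUp} = 17.5 + (1/3)P_{NetOne}.
Solving the two reaction functions simultaneously: (1 − (1/3)(1/3))P_{NetOne} = 13.5 + (1/3)·17.5, so (8/9)P_{NetOne} = 58/3 and P_{NetOne} = 21.75.
Then P_{LinkUp} = 17.5 + (1/3)·21.75 = 24.75.
q_{NetOne} = 75 − 3·21.75 + 2·24.75 = 59.25.
Profit = (21.75 − 2)·59.25 = 1170.1875.

1170.1875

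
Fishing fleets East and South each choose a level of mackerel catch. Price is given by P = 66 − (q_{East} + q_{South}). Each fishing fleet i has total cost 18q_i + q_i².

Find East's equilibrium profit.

184.32

Fishing fleet East's profit: π = q_{East}(66 − (q_{East} + q_{South})) − 18q_{East} − q_{East}².
∂π/∂q_{East} = 48 − 4q_{East} − q_{South} = 0, so q_{East} = 12 − 0.25q_{South}.
Setting q_{East} = q_{South} in the reaction function: q_{East} = 12 − 0.25q_{East}, so q_{East} = 12 / 1.25 = 9.6.
Price P = 66 − 19.2 = 46.8.
East's profit: (46.8 − 18)·9.6 − (9.6)² = 184.32.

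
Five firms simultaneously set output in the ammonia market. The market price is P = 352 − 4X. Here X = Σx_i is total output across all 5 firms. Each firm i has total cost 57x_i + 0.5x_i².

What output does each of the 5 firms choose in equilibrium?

11.8

A representative firm's profit is π_i = x_i(352 − 4X) − 57x_i − 0.5x_i², with X = x_i + Σ_{j≠i} x_j.
First-order condition: 295 − 9x_i − 4Σ_{j≠i} x_j = 0.
With identical firms, set every x_j = x: then 295 − 9x − 16x = 0, i.e. x = 295/25 = 11.8.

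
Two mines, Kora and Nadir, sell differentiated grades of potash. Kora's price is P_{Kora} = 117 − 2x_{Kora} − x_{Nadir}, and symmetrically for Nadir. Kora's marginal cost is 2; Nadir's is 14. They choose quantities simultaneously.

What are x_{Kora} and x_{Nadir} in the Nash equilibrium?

23.8, 19.8

Mine Kora's profit: π = x_{Kora}(117 − 2x_{Kora} − x_{Nadir}) − 2x_{Kora}.
∂π/∂x_{Kora} = 115 − 4x_{Kora} − x_{Nadir} = 0 ⇒ x_{Kora} = 28.75 − 0.25x_{Nadir}.
Similarly x_{Nadir} = 25.75 − 0.25x_{Kora}.
Substituting the second reaction function into the first: x_{Kora} = 28.75 − 0.25(25.75 − 0.25x_{Kora}), which gives 0.9375x_{Kora} = 22.3125 ⇒ x_{Kora} = 23.8.
Then x_{Nadir} = 25.75 − 0.25·23.8 = 19.8.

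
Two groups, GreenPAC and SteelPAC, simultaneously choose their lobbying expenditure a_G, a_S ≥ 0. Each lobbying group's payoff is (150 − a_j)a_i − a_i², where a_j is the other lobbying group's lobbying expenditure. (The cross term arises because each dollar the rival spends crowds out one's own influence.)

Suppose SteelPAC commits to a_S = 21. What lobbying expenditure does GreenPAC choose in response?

64.5

GreenPAC's payoff is (150 − a_S)a_G − a_G².
∂π/∂a_G = 150 − a_S − 2a_G = 0, so a_G = 75 − 0.5a_S.
At a_S = 21: a_G = 75 − 0.5·21 = 64.5.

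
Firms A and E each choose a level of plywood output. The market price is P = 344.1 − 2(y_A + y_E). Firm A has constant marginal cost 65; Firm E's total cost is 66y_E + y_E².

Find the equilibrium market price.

176.84

Firm A's profit: π = y_A(344.1 − 2(y_A + y_E)) − 65y_A.
∂π/∂y_A = 279.1 − 4y_A − 2y_E = 0, so y_A = 69.775 − 0.5y_E.
For E: ∂π/∂y_E = 278.1 − 6y_E − 2y_A = 0 ⇒ y_E = 46.35 − (1/3)y_A.
Solving the two reaction functions simultaneously: (1 − (−0.5)(−1/3))y_A = 69.775 − 0.5·46.35, so (5/6)y_A = 46.6 and y_A = 55.92.
Then y_E = 46.35 − (1/3)·55.92 = 27.71.
Equilibrium price: P = 344.1 − 2·83.63 = 176.84.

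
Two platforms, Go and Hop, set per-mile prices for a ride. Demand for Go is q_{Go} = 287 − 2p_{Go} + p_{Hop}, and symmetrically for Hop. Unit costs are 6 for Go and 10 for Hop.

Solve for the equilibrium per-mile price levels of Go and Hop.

100.2, 101.8

Go's profit: π = (p_{Go} − 6)(287 − 2p_{Go} + p_{Hop}).
∂π/∂p_{Go} = 299 − 4p_{Go} + p_{Hop} = 0 ⇒ p_{Go} = 74.75 + 0.25p_{Hop}.
Similarly p_{Hop} = 76.75 + 0.25p_{Go}.
Plugging p_{Hop} into Go's best response: p_{Go} = 74.75 + 0.25(76.75 + 0.25p_{Go}) ⇒ 0.9375p_{Go} = 93.9375, so p_{Go} = 100.2.
Then p_{Hop} = 76.75 + 0.25·100.2 = 101.8.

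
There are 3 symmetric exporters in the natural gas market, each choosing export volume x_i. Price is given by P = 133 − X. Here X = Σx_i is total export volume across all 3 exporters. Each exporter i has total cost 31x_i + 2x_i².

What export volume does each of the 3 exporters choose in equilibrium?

12.75

A representative exporter's profit is π_i = x_i(133 − X) − 31x_i − 2x_i², with X = x_i + Σ_{j≠i} x_j.
First-order condition: 102 − 6x_i − Σ_{j≠i} x_j = 0.
In a symmetric equilibrium every exporter chooses the same x, so Σ_{j≠i} x_j = 2x. The condition becomes 102 − 8x = 0, giving x = 102/8 = 12.75.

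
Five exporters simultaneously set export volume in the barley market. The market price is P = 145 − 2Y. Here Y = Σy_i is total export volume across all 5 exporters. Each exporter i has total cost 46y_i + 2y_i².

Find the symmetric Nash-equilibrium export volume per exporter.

6.1875

A representative exporter's profit is π_i = y_i(145 − 2Y) − 46y_i − 2y_i², with Y = y_i + Σ_{j≠i} y_j.
First-order condition: 99 − 8y_i − 2Σ_{j≠i} y_j = 0.
In a symmetric equilibrium every exporter chooses the same y, so Σ_{j≠i} y_j = 4y. The condition becomes 99 − 16y = 0, giving y = 99/16 = 6.1875.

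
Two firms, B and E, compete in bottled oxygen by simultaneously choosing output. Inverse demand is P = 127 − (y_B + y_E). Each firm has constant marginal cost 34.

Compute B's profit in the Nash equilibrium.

Firm B's profit: π = y_B(127 − (y_B + y_E)) − 34y_B.
∂π/∂y_B = 93 − 2y_B − y_E = 0, so y_B = 46.5 − 0.5y_E.
By symmetry y_E = y_B; substituting into the reaction function, 1.5y_B = 46.5 and y_B = 31.
Price P = 127 − 62 = 65.
B's profit: (65 − 34)·31 = 961.

961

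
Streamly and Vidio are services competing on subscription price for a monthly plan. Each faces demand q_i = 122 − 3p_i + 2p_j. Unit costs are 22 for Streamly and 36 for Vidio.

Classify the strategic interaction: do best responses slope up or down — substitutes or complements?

strategic complements

Streamly's profit: π = (p_{Streamly} − 22)(122 − 3p_{Streamly} + 2p_{Vidio}).
∂π/∂p_{Streamly} = 188 − 6p_{Streamly} + 2p_{Vidio} = 0 ⇒ p_{Streamly} = 94/3 + (1/3)p_{Vidio}.
The best-response slope dp_{Streamly}/dp_{Vidio} = 1/3 > 0: the reaction function is upward-sloping, so the choices are strategic complements.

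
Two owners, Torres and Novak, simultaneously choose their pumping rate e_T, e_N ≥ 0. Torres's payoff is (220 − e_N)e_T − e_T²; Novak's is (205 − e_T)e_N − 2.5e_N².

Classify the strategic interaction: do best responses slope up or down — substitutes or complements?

strategic substitutes

Expanding Torres's payoff: 220e_T − e_Ne_T − e_T².
∂π/∂e_T = 220 − e_N − 2e_T = 0, so e_T = 110 − 0.5e_N.
The best-response slope de_T/de_N = −0.5 < 0: the reaction function is downward-sloping, so the choices are strategic substitutes.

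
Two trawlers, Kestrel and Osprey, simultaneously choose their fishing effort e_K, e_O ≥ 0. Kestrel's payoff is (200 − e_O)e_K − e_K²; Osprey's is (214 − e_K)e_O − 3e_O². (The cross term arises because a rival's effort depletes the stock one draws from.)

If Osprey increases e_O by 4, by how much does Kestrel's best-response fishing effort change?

Expanding Kestrel's payoff: 200e_K − e_Oe_K − e_K².
∂π/∂e_K = 200 − e_O − 2e_K = 0, so e_K = 100 − 0.5e_O.
The reaction-function slope is −0.5, so a 4-unit rise in e_O moves e_K by −0.5 × 4 = −2. Kestrel's best response falls — the actions are strategic substitutes.

-2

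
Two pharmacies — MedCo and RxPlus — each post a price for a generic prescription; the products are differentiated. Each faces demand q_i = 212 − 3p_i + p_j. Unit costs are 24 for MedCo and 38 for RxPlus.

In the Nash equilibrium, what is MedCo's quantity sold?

102

MedCo's profit: π = (p_{MedCo} − 24)(212 − 3p_{MedCo} + p_{RxPlus}).
∂π/∂p_{MedCo} = 284 − 6p_{MedCo} + p_{RxPlus} = 0 ⇒ p_{MedCo} = 142/3 + (1/6)p_{RxPlus}.
Similarly p_{RxPlus} = 163/3 + (1/6)p_{MedCo}.
Solving the two reaction functions simultaneously: (1 − (1/6)(1/6))p_{MedCo} = 142/3 + (1/6)·(163/3), so (35/36)p_{MedCo} = 1015/18 and p_{MedCo} = 58.
Then p_{RxPlus} = 163/3 + (1/6)·58 = 64.
q_{MedCo} = 212 − 3·58 + 64 = 102.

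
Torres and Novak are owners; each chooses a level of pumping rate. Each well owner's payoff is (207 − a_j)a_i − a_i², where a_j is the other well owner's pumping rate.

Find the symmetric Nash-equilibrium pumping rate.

69

Torres's payoff is (207 − a_N)a_T − a_T².
∂π/∂a_T = 207 − a_N − 2a_T = 0, so a_T = 103.5 − 0.5a_N.
By symmetry a_N = a_T; substituting into the reaction function, 1.5a_T = 103.5 and a_T = 69.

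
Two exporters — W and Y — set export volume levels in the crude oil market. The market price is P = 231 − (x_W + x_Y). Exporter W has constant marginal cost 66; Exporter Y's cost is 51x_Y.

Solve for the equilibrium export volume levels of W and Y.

Exporter W's profit: π = x_W(231 − (x_W + x_Y)) − 66x_W.
∂π/∂x_W = 165 − 2x_W − x_Y = 0, so x_W = 82.5 − 0.5x_Y.
By the same steps for Y: x_Y = 90 − 0.5x_W.
Plugging x_Y into W's best response: x_W = 82.5 − 0.5(90 − 0.5x_W) ⇒ 0.75x_W = 37.5, so x_W = 50.
Then x_Y = 90 − 0.5·50 = 65.

50, 65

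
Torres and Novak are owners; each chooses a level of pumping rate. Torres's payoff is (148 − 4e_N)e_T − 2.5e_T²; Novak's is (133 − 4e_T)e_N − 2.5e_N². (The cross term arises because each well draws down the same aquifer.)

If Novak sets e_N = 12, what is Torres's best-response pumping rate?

Expanding Torres's payoff: 148e_T − 4e_Ne_T − 2.5e_T².
∂π/∂e_T = 148 − 4e_N − 5e_T = 0, so e_T = 29.6 − 0.8e_N.
At e_N = 12: e_T = 29.6 − 0.8·12 = 20.

20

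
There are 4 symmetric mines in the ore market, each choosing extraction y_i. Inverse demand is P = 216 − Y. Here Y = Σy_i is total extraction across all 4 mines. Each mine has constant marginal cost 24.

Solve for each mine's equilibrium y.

A representative mine's profit is π_i = y_i(216 − Y) − 24y_i, with Y = y_i + Σ_{j≠i} y_j.
First-order condition: 192 − 2y_i − Σ_{j≠i} y_j = 0.
Imposing symmetry (y_j = y for all j) turns Σ_{j≠i} y_j into 3y, so 192 = 5y and y = 38.4.

38.4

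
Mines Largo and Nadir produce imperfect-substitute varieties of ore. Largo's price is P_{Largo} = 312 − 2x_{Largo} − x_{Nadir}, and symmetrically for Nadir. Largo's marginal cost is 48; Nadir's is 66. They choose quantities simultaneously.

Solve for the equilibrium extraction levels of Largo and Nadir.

Mine Largo's profit: π = x_{Largo}(312 − 2x_{Largo} − x_{Nadir}) − 48x_{Largo}.
∂π/∂x_{Largo} = 264 − 4x_{Largo} − x_{Nadir} = 0 ⇒ x_{Largo} = 66 − 0.25x_{Nadir}.
Similarly x_{Nadir} = 61.5 − 0.25x_{Largo}.
Substituting the second reaction function into the first: x_{Largo} = 66 − 0.25(61.5 − 0.25x_{Largo}), which gives 0.9375x_{Largo} = 50.625 ⇒ x_{Largo} = 54.
Then x_{Nadir} = 61.5 − 0.25·54 = 48.

54, 48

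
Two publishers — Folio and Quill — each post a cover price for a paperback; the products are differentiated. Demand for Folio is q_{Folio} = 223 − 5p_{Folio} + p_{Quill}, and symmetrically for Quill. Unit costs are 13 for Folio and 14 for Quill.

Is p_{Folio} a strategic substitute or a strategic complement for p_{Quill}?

Folio's profit: π = (p_{Folio} − 13)(223 − 5p_{Folio} + p_{Quill}).
∂π/∂p_{Folio} = 288 − 10p_{Folio} + p_{Quill} = 0 ⇒ p_{Folio} = 28.8 + 0.1p_{Quill}.
The best-response slope dp_{Folio}/dp_{Quill} = 0.1 > 0: the reaction function is upward-sloping, so the choices are strategic complements.

strategic complements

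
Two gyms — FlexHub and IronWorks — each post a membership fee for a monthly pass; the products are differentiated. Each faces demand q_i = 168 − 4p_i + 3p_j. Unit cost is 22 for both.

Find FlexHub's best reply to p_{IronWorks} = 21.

39.875

FlexHub's profit: π = (p_{FlexHub} − 22)(168 − 4p_{FlexHub} + 3p_{IronWorks}).
∂π/∂p_{FlexHub} = 256 − 8p_{FlexHub} + 3p_{IronWorks} = 0 ⇒ p_{FlexHub} = 32 + 0.375p_{IronWorks}.
At p_{IronWorks} = 21: p_{FlexHub} = 32 + 0.375·21 = 39.875.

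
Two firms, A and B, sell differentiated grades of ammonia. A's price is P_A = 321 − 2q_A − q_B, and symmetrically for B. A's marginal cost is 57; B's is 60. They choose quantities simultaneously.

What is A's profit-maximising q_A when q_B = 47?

Firm A's profit: π = q_A(321 − 2q_A − q_B) − 57q_A.
∂π/∂q_A = 264 − 4q_A − q_B = 0 ⇒ q_A = 66 − 0.25q_B.
At q_B = 47: q_A = 66 − 0.25·47 = 54.25.

54.25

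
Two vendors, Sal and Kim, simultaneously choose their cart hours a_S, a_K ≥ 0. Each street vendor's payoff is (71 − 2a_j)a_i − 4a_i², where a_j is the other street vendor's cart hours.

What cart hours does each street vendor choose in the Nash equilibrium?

7.1

Sal's payoff is (71 − 2a_K)a_S − 4a_S².
∂π/∂a_S = 71 − 2a_K − 8a_S = 0, so a_S = 8.875 − 0.25a_K.
Setting a_S = a_K in the reaction function: a_S = 8.875 − 0.25a_S, so a_S = 8.875 / 1.25 = 7.1.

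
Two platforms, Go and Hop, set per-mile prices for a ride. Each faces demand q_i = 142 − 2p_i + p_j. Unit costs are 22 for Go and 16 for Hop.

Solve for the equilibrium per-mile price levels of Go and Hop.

61.2, 58.8

Go's profit: π = (p_{Go} − 22)(142 − 2p_{Go} + p_{Hop}).
∂π/∂p_{Go} = 186 − 4p_{Go} + p_{Hop} = 0 ⇒ p_{Go} = 46.5 + 0.25p_{Hop}.
Similarly p_{Hop} = 43.5 + 0.25p_{Go}.
Substituting the second reaction function into the first: p_{Go} = 46.5 + 0.25(43.5 + 0.25p_{Go}), which gives 0.9375p_{Go} = 57.375 ⇒ p_{Go} = 61.2.
Then p_{Hop} = 43.5 + 0.25·61.2 = 58.8.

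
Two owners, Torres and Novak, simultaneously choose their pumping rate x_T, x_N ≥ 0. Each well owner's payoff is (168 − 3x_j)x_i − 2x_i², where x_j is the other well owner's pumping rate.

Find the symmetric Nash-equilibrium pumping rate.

24

Torres's payoff is (168 − 3x_N)x_T − 2x_T².
∂π/∂x_T = 168 − 3x_N − 4x_T = 0, so x_T = 42 − 0.75x_N.
The game is symmetric, so in equilibrium x_N = x_T: the reaction function gives 1.75x_T = 42, hence x_T = 24.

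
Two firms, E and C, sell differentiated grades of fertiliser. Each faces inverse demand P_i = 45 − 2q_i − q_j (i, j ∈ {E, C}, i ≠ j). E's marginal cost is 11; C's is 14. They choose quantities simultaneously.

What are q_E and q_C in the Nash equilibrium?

7, 6

Firm E's profit: π = q_E(45 − 2q_E − q_C) − 11q_E.
∂π/∂q_E = 34 − 4q_E − q_C = 0 ⇒ q_E = 8.5 − 0.25q_C.
Similarly q_C = 7.75 − 0.25q_E.
Plugging q_C into E's best response: q_E = 8.5 − 0.25(7.75 − 0.25q_E) ⇒ 0.9375q_E = 6.5625, so q_E = 7.
Then q_C = 7.75 − 0.25·7 = 6.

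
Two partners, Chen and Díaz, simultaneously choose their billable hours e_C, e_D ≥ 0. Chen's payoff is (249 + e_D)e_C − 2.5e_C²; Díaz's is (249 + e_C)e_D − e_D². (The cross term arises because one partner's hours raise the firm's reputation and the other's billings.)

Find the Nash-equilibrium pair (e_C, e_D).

83, 166

Expanding Chen's payoff: 249e_C + e_De_C − 2.5e_C².
∂π/∂e_C = 249 + e_D − 5e_C = 0, so e_C = 49.8 + 0.2e_D.
Likewise for Díaz: e_D = 124.5 + 0.5e_C.
Plugging e_D into Chen's best response: e_C = 49.8 + 0.2(124.5 + 0.5e_C) ⇒ 0.9e_C = 74.7, so e_C = 83.
Then e_D = 124.5 + 0.5·83 = 166.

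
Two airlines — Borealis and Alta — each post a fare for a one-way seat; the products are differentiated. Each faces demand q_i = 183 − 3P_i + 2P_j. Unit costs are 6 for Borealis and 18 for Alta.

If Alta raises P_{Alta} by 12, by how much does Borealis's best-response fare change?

4

Borealis's profit: π = (P_{Borealis} − 6)(183 − 3P_{Borealis} + 2P_{Alta}).
∂π/∂P_{Borealis} = 201 − 6P_{Borealis} + 2P_{Alta} = 0 ⇒ P_{Borealis} = 33.5 + (1/3)P_{Alta}.
The reaction-function slope is 1/3, so a 12-unit rise in P_{Alta} moves P_{Borealis} by 1/3 × 12 = 4. Borealis's best response rises — the actions are strategic complements.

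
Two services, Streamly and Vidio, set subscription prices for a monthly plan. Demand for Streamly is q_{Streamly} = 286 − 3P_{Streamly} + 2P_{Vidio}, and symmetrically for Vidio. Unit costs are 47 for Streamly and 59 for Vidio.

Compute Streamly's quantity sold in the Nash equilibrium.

Streamly's profit: π = (P_{Streamly} − 47)(286 − 3P_{Streamly} + 2P_{Vidio}).
∂π/∂P_{Streamly} = 427 − 6P_{Streamly} + 2P_{Vidio} = 0 ⇒ P_{Streamly} = 427/6 + (1/3)P_{Vidio}.
Similarly P_{Vidio} = 463/6 + (1/3)P_{Streamly}.
Plugging P_{Vidio} into Streamly's best response: P_{Streamly} = 427/6 + (1/3)(463/6 + (1/3)P_{Streamly}) ⇒ (8/9)P_{Streamly} = 872/9, so P_{Streamly} = 109.
Then P_{Vidio} = 463/6 + (1/3)·109 = 113.5.
q_{Streamly} = 286 − 3·109 + 2·113.5 = 186.

186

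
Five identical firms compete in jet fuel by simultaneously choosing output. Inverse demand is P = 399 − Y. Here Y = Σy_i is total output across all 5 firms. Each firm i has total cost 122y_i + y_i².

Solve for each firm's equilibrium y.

A representative firm's profit is π_i = y_i(399 − Y) − 122y_i − y_i², with Y = y_i + Σ_{j≠i} y_j.
First-order condition: 277 − 4y_i − Σ_{j≠i} y_j = 0.
With identical firms, set every y_j = y: then 277 − 4y − 4y = 0, i.e. y = 277/8 = 34.625.

34.625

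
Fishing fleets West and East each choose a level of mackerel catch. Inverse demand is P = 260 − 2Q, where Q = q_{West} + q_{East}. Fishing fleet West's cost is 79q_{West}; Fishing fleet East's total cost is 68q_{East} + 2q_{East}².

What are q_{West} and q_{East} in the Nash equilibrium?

38, 14.5

Fishing fleet West's profit: π = q_{West}(260 − 2(q_{West} + q_{East})) − 79q_{West}.
∂π/∂q_{West} = 181 − 4q_{West} − 2q_{East} = 0, so q_{West} = 45.25 − 0.5q_{East}.
For East: ∂π/∂q_{East} = 192 − 8q_{East} − 2q_{West} = 0 ⇒ q_{East} = 24 − 0.25q_{West}.
Solving the two reaction functions simultaneously: (1 − (−0.5)(−0.25))q_{West} = 45.25 − 0.5·24, so 0.875q_{West} = 33.25 and q_{West} = 38.
Then q_{East} = 24 − 0.25·38 = 14.5.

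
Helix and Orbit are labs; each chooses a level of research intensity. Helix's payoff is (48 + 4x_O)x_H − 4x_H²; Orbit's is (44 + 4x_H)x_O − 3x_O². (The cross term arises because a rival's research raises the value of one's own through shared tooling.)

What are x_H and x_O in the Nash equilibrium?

Expanding Helix's payoff: 48x_H + 4x_Ox_H − 4x_H².
∂π/∂x_H = 48 + 4x_O − 8x_H = 0, so x_H = 6 + 0.5x_O.
Likewise for Orbit: x_O = 22/3 + (2/3)x_H.
Plugging x_O into Helix's best response: x_H = 6 + 0.5(22/3 + (2/3)x_H) ⇒ (2/3)x_H = 29/3, so x_H = 14.5.
Then x_O = 22/3 + (2/3)·14.5 = 17.

14.5, 17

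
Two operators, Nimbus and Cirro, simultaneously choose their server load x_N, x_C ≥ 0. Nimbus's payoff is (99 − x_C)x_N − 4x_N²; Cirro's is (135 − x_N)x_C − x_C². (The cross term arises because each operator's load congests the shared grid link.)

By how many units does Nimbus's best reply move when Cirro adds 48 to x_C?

Expanding Nimbus's payoff: 99x_N − x_Cx_N − 4x_N².
∂π/∂x_N = 99 − x_C − 8x_N = 0, so x_N = 12.375 − 0.125x_C.
The reaction-function slope is −0.125, so a 48-unit rise in x_C moves x_N by −0.125 × 48 = −6. Nimbus's best response falls — the actions are strategic substitutes.

-6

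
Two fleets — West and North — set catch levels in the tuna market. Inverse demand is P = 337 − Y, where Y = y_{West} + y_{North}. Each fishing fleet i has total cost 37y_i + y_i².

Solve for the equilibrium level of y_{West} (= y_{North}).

Fishing fleet West's profit: π = y_{West}(337 − (y_{West} + y_{North})) − 37y_{West} − y_{West}².
∂π/∂y_{West} = 300 − 4y_{West} − y_{North} = 0, so y_{West} = 75 − 0.25y_{North}.
Setting y_{West} = y_{North} in the reaction function: y_{West} = 75 − 0.25y_{West}, so y_{West} = 75 / 1.25 = 60.

60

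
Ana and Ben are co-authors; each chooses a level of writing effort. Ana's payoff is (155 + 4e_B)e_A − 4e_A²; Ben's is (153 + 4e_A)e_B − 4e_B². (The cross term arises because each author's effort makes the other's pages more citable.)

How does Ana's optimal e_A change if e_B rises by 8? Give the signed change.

Expanding Ana's payoff: 155e_A + 4e_Be_A − 4e_A².
∂π/∂e_A = 155 + 4e_B − 8e_A = 0, so e_A = 19.375 + 0.5e_B.
The reaction-function slope is 0.5, so an 8-unit rise in e_B moves e_A by 0.5 × 8 = 4. Ana's best response rises — the actions are strategic complements.

4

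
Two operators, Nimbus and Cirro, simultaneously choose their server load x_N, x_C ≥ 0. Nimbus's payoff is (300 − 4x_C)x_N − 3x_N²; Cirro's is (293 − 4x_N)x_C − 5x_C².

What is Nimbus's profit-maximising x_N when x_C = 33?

28

Expanding Nimbus's payoff: 300x_N − 4x_Cx_N − 3x_N².
∂π/∂x_N = 300 − 4x_C − 6x_N = 0, so x_N = 50 − (2/3)x_C.
At x_C = 33: x_N = 50 − (2/3)·33 = 28.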